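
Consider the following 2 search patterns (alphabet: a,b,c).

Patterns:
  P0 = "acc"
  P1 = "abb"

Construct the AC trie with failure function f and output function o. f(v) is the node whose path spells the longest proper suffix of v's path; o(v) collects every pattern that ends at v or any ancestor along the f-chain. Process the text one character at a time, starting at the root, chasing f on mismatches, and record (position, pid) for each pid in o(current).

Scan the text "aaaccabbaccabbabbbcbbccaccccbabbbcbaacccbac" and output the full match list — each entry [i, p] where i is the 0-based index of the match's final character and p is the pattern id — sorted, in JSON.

Construct AC machine:
Trie (insert patterns):
  n0 'ε': a→1
  n1 'a': b→4 c→2
  n2 'ac': c→3
  n3 'acc': ·  [P0 ends]
  n4 'ab': b→5
  n5 'abb': ·  [P1 ends]

Failure links (BFS by depth):
  fail(1) 'a': from fail(0)=0 chase 'a': 0 ⇒ 0;  out=∅∪out(0)=∅
  fail(2) 'ac': from fail(1)=0 chase 'c': 0 ⇒ 0;  out=∅∪out(0)=∅
  fail(4) 'ab': from fail(1)=0 chase 'b': 0 ⇒ 0;  out=∅∪out(0)=∅
  fail(3) 'acc': from fail(2)=0 chase 'c': 0 ⇒ 0;  out={0}∪out(0)={0}
  fail(5) 'abb': from fail(4)=0 chase 'b': 0 ⇒ 0;  out={1}∪out(0)={1}

Run:
pos 0 'a': at 1
pos 1 'a': at 1 ·f
pos 2 'a': at 1 ·f
pos 3 'c': at 2
pos 4 'c': at 3  ** P0@[2:4]
pos 5 'a': at 1 ·f
pos 6 'b': at 4
pos 7 'b': at 5  ** P1@[5:7]
pos 8 'a': at 1 ·f
pos 9 'c': at 2
pos 10 'c': at 3  ** P0@[8:10]
pos 11 'a': at 1 ·f
pos 12 'b': at 4
pos 13 'b': at 5  ** P1@[11:13]
pos 14 'a': at 1 ·f
pos 15 'b': at 4
pos 16 'b': at 5  ** P1@[14:16]
pos 17 'b': at 0 ·f
pos 18 'c': at 0
pos 19 'b': at 0
pos 20 'b': at 0
pos 21 'c': at 0
pos 22 'c': at 0
pos 23 'a': at 1
pos 24 'c': at 2
pos 25 'c': at 3  ** P0@[23:25]
pos 26 'c': at 0 ·f
pos 27 'c': at 0
pos 28 'b': at 0
pos 29 'a': at 1
pos 30 'b': at 4
pos 31 'b': at 5  ** P1@[29:31]
pos 32 'b': at 0 ·f
pos 33 'c': at 0
pos 34 'b': at 0
pos 35 'a': at 1
pos 36 'a': at 1 ·f
pos 37 'c': at 2
pos 38 'c': at 3  ** P0@[36:38]
pos 39 'c': at 0 ·f
pos 40 'b': at 0
pos 41 'a': at 1
pos 42 'c': at 2

All matches (sorted): [[4,0],[7,1],[10,0],[13,1],[16,1],[25,0],[31,1],[38,0]]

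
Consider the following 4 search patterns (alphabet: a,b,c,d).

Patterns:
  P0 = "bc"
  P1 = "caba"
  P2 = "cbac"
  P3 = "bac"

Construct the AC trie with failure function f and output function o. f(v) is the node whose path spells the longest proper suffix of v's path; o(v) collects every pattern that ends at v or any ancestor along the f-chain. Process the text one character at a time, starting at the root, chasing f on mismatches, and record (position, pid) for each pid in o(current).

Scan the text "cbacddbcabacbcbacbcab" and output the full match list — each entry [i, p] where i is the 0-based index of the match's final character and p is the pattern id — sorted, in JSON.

Build:
Trie (insert patterns):
  0='ε' goto b→1 c→3
  1='b' goto a→10 c→2
  2='bc' goto ·  [P0 ends]
  3='c' goto a→4 b→7
  4='ca' goto b→5
  5='cab' goto a→6
  6='caba' goto ·  [P1 ends]
  7='cb' goto a→8
  8='cba' goto c→9
  9='cbac' goto ·  [P2 ends]
  10='ba' goto c→11
  11='bac' goto ·  [P3 ends]

Failure links (BFS by depth):
  n1('b'): parent n0 fail=0; on 'b' 0 → fail=0;  out ∅∪∅=∅
  n3('c'): parent n0 fail=0; on 'c' 0 → fail=0;  out ∅∪∅=∅
  n2('bc'): parent n1 fail=0; on 'c' 0 → fail=3;  out {0}∪∅={0}
  n4('ca'): parent n3 fail=0; on 'a' 0 → fail=0;  out ∅∪∅=∅
  n7('cb'): parent n3 fail=0; on 'b' 0 → fail=1;  out ∅∪∅=∅
  n10('ba'): parent n1 fail=0; on 'a' 0 → fail=0;  out ∅∪∅=∅
  n5('cab'): parent n4 fail=0; on 'b' 0 → fail=1;  out ∅∪∅=∅
  n8('cba'): parent n7 fail=1; on 'a' 1 → fail=10;  out ∅∪∅=∅
  n11('bac'): parent n10 fail=0; on 'c' 0 → fail=3;  out {3}∪∅={3}
  n6('caba'): parent n5 fail=1; on 'a' 1 → fail=10;  out {1}∪∅={1}
  n9('cbac'): parent n8 fail=10; on 'c' 10 → fail=11;  out {2}∪{3}={2,3}

Run:
[0] read 'c'  n0⇒n3
[1] read 'b'  n3⇒n7
[2] read 'a'  n7⇒n8
[3] read 'c'  n8⇒n9  emit P2@[0:3],P3@[1:3]
[4] read 'd'  n9⇒n0 (fail-walked)
[5] read 'd'  n0⇒n0
[6] read 'b'  n0⇒n1
[7] read 'c'  n1⇒n2  emit P0@[6:7]
[8] read 'a'  n2⇒n4 (fail-walked)
[9] read 'b'  n4⇒n5
[10] read 'a'  n5⇒n6  emit P1@[7:10]
[11] read 'c'  n6⇒n11 (fail-walked)  emit P3@[9:11]
[12] read 'b'  n11⇒n7 (fail-walked)
[13] read 'c'  n7⇒n2 (fail-walked)  emit P0@[12:13]
[14] read 'b'  n2⇒n7 (fail-walked)
[15] read 'a'  n7⇒n8
[16] read 'c'  n8⇒n9  emit P2@[13:16],P3@[14:16]
[17] read 'b'  n9⇒n7 (fail-walked)
[18] read 'c'  n7⇒n2 (fail-walked)  emit P0@[17:18]
[19] read 'a'  n2⇒n4 (fail-walked)
[20] read 'b'  n4⇒n5

All matches (sorted): [[3,2],[3,3],[7,0],[10,1],[11,3],[13,0],[16,2],[16,3],[18,0]]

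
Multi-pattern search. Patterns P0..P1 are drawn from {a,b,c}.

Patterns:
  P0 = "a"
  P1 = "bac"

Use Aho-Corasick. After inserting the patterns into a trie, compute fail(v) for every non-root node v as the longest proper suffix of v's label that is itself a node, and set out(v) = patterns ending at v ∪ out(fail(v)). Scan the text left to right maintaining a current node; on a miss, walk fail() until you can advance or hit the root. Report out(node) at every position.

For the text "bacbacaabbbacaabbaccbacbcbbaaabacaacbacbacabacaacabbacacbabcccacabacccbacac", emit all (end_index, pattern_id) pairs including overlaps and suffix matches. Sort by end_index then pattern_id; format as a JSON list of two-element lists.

Build automaton:
Trie (insert patterns):
  0='ε' goto a→1 b→2
  1='a' goto ·  [P0 ends]
  2='b' goto a→3
  3='ba' goto c→4
  4='bac' goto ·  [P1 ends]

BFS fail/out derivation:
  n1('a'): parent n0 fail=0; on 'a' 0 → fail=0;  out {0}∪∅={0}
  n2('b'): parent n0 fail=0; on 'b' 0 → fail=0;  out ∅∪∅=∅
  n3('ba'): parent n2 fail=0; on 'a' 0 → fail=1;  out ∅∪{0}={0}
  n4('bac'): parent n3 fail=1; on 'c' 1→0 → fail=0;  out {1}∪∅={1}

Run:
[0] read 'b'  n0⇒n2
[1] read 'a'  n2⇒n3  emit P0@[1:1]
[2] read 'c'  n3⇒n4  emit P1@[0:2]
[3] read 'b'  n4⇒n2 ·f
[4] read 'a'  n2⇒n3  emit P0@[4:4]
[5] read 'c'  n3⇒n4  emit P1@[3:5]
[6] read 'a'  n4⇒n1 ·f  emit P0@[6:6]
[7] read 'a'  n1⇒n1 ·f  emit P0@[7:7]
[8] read 'b'  n1⇒n2 ·f
[9] read 'b'  n2⇒n2 ·f
[10] read 'b'  n2⇒n2 ·f
[11] read 'a'  n2⇒n3  emit P0@[11:11]
[12] read 'c'  n3⇒n4  emit P1@[10:12]
[13] read 'a'  n4⇒n1 ·f  emit P0@[13:13]
[14] read 'a'  n1⇒n1 ·f  emit P0@[14:14]
[15] read 'b'  n1⇒n2 ·f
[16] read 'b'  n2⇒n2 ·f
[17] read 'a'  n2⇒n3  emit P0@[17:17]
[18] read 'c'  n3⇒n4  emit P1@[16:18]
[19] read 'c'  n4⇒n0 ·f
[20] read 'b'  n0⇒n2
[21] read 'a'  n2⇒n3  emit P0@[21:21]
[22] read 'c'  n3⇒n4  emit P1@[20:22]
[23] read 'b'  n4⇒n2 ·f
[24] read 'c'  n2⇒n0 ·f
[25] read 'b'  n0⇒n2
[26] read 'b'  n2⇒n2 ·f
[27] read 'a'  n2⇒n3  emit P0@[27:27]
[28] read 'a'  n3⇒n1 ·f  emit P0@[28:28]
[29] read 'a'  n1⇒n1 ·f  emit P0@[29:29]
[30] read 'b'  n1⇒n2 ·f
[31] read 'a'  n2⇒n3  emit P0@[31:31]
[32] read 'c'  n3⇒n4  emit P1@[30:32]
[33] read 'a'  n4⇒n1 ·f  emit P0@[33:33]
[34] read 'a'  n1⇒n1 ·f  emit P0@[34:34]
[35] read 'c'  n1⇒n0 ·f
[36] read 'b'  n0⇒n2
[37] read 'a'  n2⇒n3  emit P0@[37:37]
[38] read 'c'  n3⇒n4  emit P1@[36:38]
[39] read 'b'  n4⇒n2 ·f
[40] read 'a'  n2⇒n3  emit P0@[40:40]
[41] read 'c'  n3⇒n4  emit P1@[39:41]
[42] read 'a'  n4⇒n1 ·f  emit P0@[42:42]
[43] read 'b'  n1⇒n2 ·f
[44] read 'a'  n2⇒n3  emit P0@[44:44]
[45] read 'c'  n3⇒n4  emit P1@[43:45]
[46] read 'a'  n4⇒n1 ·f  emit P0@[46:46]
[47] read 'a'  n1⇒n1 ·f  emit P0@[47:47]
[48] read 'c'  n1⇒n0 ·f
[49] read 'a'  n0⇒n1  emit P0@[49:49]
[50] read 'b'  n1⇒n2 ·f
[51] read 'b'  n2⇒n2 ·f
[52] read 'a'  n2⇒n3  emit P0@[52:52]
[53] read 'c'  n3⇒n4  emit P1@[51:53]
[54] read 'a'  n4⇒n1 ·f  emit P0@[54:54]
[55] read 'c'  n1⇒n0 ·f
[56] read 'b'  n0⇒n2
[57] read 'a'  n2⇒n3  emit P0@[57:57]
[58] read 'b'  n3⇒n2 ·f
[59] read 'c'  n2⇒n0 ·f
[60] read 'c'  n0⇒n0
[61] read 'c'  n0⇒n0
[62] read 'a'  n0⇒n1  emit P0@[62:62]
[63] read 'c'  n1⇒n0 ·f
[64] read 'a'  n0⇒n1  emit P0@[64:64]
[65] read 'b'  n1⇒n2 ·f
[66] read 'a'  n2⇒n3  emit P0@[66:66]
[67] read 'c'  n3⇒n4  emit P1@[65:67]
[68] read 'c'  n4⇒n0 ·f
[69] read 'c'  n0⇒n0
[70] read 'b'  n0⇒n2
[71] read 'a'  n2⇒n3  emit P0@[71:71]
[72] read 'c'  n3⇒n4  emit P1@[70:72]
[73] read 'a'  n4⇒n1 ·f  emit P0@[73:73]
[74] read 'c'  n1⇒n0 ·f

Matches: [[1,0],[2,1],[4,0],[5,1],[6,0],[7,0],[11,0],[12,1],[13,0],[14,0],[17,0],[18,1],[21,0],[22,1],[27,0],[28,0],[29,0],[31,0],[32,1],[33,0],[34,0],[37,0],[38,1],[40,0],[41,1],[42,0],[44,0],[45,1],[46,0],[47,0],[49,0],[52,0],[53,1],[54,0],[57,0],[62,0],[64,0],[66,0],[67,1],[71,0],[72,1],[73,0]]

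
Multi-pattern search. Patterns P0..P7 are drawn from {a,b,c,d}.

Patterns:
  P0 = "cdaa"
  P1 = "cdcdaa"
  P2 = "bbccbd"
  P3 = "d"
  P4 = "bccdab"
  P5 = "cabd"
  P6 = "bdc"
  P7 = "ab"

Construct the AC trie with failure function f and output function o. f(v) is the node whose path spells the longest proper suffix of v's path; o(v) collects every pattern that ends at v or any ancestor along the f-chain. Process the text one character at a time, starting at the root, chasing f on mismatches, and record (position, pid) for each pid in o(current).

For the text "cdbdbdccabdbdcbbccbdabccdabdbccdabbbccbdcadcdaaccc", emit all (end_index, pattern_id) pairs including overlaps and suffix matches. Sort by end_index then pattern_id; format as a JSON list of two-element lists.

Build:
Trie nodes:
  n0 'ε': a→26 b→9 c→1 d→15
  n1 'c': a→21 d→2
  n2 'cd': a→3 c→5
  n3 'cda': a→4
  n4 'cdaa': ·  ←P0
  n5 'cdc': d→6
  n6 'cdcd': a→7
  n7 'cdcda': a→8
  n8 'cdcdaa': ·  ←P1
  n9 'b': b→10 c→16 d→24
  n10 'bb': c→11
  n11 'bbc': c→12
  n12 'bbcc': b→13
  n13 'bbccb': d→14
  n14 'bbccbd': ·  ←P2
  n15 'd': ·  ←P3
  n16 'bc': c→17
  n17 'bcc': d→18
  n18 'bccd': a→19
  n19 'bccda': b→20
  n20 'bccdab': ·  ←P4
  n21 'ca': b→22
  n22 'cab': d→23
  n23 'cabd': ·  ←P5
  n24 'bd': c→25
  n25 'bdc': ·  ←P6
  n26 'a': b→27
  n27 'ab': ·  ←P7

Failure links (BFS by depth):
  n1('c'): parent n0 fail=0; on 'c' 0 → fail=0;  out ∅∪∅=∅
  n9('b'): parent n0 fail=0; on 'b' 0 → fail=0;  out ∅∪∅=∅
  n15('d'): parent n0 fail=0; on 'd' 0 → fail=0;  out {3}∪∅={3}
  n26('a'): parent n0 fail=0; on 'a' 0 → fail=0;  out ∅∪∅=∅
  n2('cd'): parent n1 fail=0; on 'd' 0 → fail=15;  out ∅∪{3}={3}
  n10('bb'): parent n9 fail=0; on 'b' 0 → fail=9;  out ∅∪∅=∅
  n16('bc'): parent n9 fail=0; on 'c' 0 → fail=1;  out ∅∪∅=∅
  n21('ca'): parent n1 fail=0; on 'a' 0 → fail=26;  out ∅∪∅=∅
  n24('bd'): parent n9 fail=0; on 'd' 0 → fail=15;  out ∅∪{3}={3}
  n27('ab'): parent n26 fail=0; on 'b' 0 → fail=9;  out {7}∪∅={7}
  n3('cda'): parent n2 fail=15; on 'a' 15→0 → fail=26;  out ∅∪∅=∅
  n5('cdc'): parent n2 fail=15; on 'c' 15→0 → fail=1;  out ∅∪∅=∅
  n11('bbc'): parent n10 fail=9; on 'c' 9 → fail=16;  out ∅∪∅=∅
  n17('bcc'): parent n16 fail=1; on 'c' 1→0 → fail=1;  out ∅∪∅=∅
  n22('cab'): parent n21 fail=26; on 'b' 26 → fail=27;  out ∅∪{7}={7}
  n25('bdc'): parent n24 fail=15; on 'c' 15→0 → fail=1;  out {6}∪∅={6}
  n4('cdaa'): parent n3 fail=26; on 'a' 26→0 → fail=26;  out {0}∪∅={0}
  n6('cdcd'): parent n5 fail=1; on 'd' 1 → fail=2;  out ∅∪{3}={3}
  n12('bbcc'): parent n11 fail=16; on 'c' 16 → fail=17;  out ∅∪∅=∅
  n18('bccd'): parent n17 fail=1; on 'd' 1 → fail=2;  out ∅∪{3}={3}
  n23('cabd'): parent n22 fail=27; on 'd' 27→9 → fail=24;  out {5}∪{3}={3,5}
  n7('cdcda'): parent n6 fail=2; on 'a' 2 → fail=3;  out ∅∪∅=∅
  n13('bbccb'): parent n12 fail=17; on 'b' 17→1→0 → fail=9;  out ∅∪∅=∅
  n19('bccda'): parent n18 fail=2; on 'a' 2 → fail=3;  out ∅∪∅=∅
  n8('cdcdaa'): parent n7 fail=3; on 'a' 3 → fail=4;  out {1}∪{0}={0,1}
  n14('bbccbd'): parent n13 fail=9; on 'd' 9 → fail=24;  out {2}∪{3}={2,3}
  n20('bccdab'): parent n19 fail=3; on 'b' 3→26 → fail=27;  out {4}∪{7}={4,7}

Scan:
[0] read 'c'  n0⇒n1
[1] read 'd'  n1⇒n2  emit P3@[1:1]
[2] read 'b'  n2⇒n9 (via fail)
[3] read 'd'  n9⇒n24  emit P3@[3:3]
[4] read 'b'  n24⇒n9 (via fail)
[5] read 'd'  n9⇒n24  emit P3@[5:5]
[6] read 'c'  n24⇒n25  emit P6@[4:6]
[7] read 'c'  n25⇒n1 (via fail)
[8] read 'a'  n1⇒n21
[9] read 'b'  n21⇒n22  emit P7@[8:9]
[10] read 'd'  n22⇒n23  emit P3@[10:10],P5@[7:10]
[11] read 'b'  n23⇒n9 (via fail)
[12] read 'd'  n9⇒n24  emit P3@[12:12]
[13] read 'c'  n24⇒n25  emit P6@[11:13]
[14] read 'b'  n25⇒n9 (via fail)
[15] read 'b'  n9⇒n10
[16] read 'c'  n10⇒n11
[17] read 'c'  n11⇒n12
[18] read 'b'  n12⇒n13
[19] read 'd'  n13⇒n14  emit P2@[14:19],P3@[19:19]
[20] read 'a'  n14⇒n26 (via fail)
[21] read 'b'  n26⇒n27  emit P7@[20:21]
[22] read 'c'  n27⇒n16 (via fail)
[23] read 'c'  n16⇒n17
[24] read 'd'  n17⇒n18  emit P3@[24:24]
[25] read 'a'  n18⇒n19
[26] read 'b'  n19⇒n20  emit P4@[21:26],P7@[25:26]
[27] read 'd'  n20⇒n24 (via fail)  emit P3@[27:27]
[28] read 'b'  n24⇒n9 (via fail)
[29] read 'c'  n9⇒n16
[30] read 'c'  n16⇒n17
[31] read 'd'  n17⇒n18  emit P3@[31:31]
[32] read 'a'  n18⇒n19
[33] read 'b'  n19⇒n20  emit P4@[28:33],P7@[32:33]
[34] read 'b'  n20⇒n10 (via fail)
[35] read 'b'  n10⇒n10 (via fail)
[36] read 'c'  n10⇒n11
[37] read 'c'  n11⇒n12
[38] read 'b'  n12⇒n13
[39] read 'd'  n13⇒n14  emit P2@[34:39],P3@[39:39]
[40] read 'c'  n14⇒n25 (via fail)  emit P6@[38:40]
[41] read 'a'  n25⇒n21 (via fail)
[42] read 'd'  n21⇒n15 (via fail)  emit P3@[42:42]
[43] read 'c'  n15⇒n1 (via fail)
[44] read 'd'  n1⇒n2  emit P3@[44:44]
[45] read 'a'  n2⇒n3
[46] read 'a'  n3⇒n4  emit P0@[43:46]
[47] read 'c'  n4⇒n1 (via fail)
[48] read 'c'  n1⇒n1 (via fail)
[49] read 'c'  n1⇒n1 (via fail)

Matches: [[1,3],[3,3],[5,3],[6,6],[9,7],[10,3],[10,5],[12,3],[13,6],[19,2],[19,3],[21,7],[24,3],[26,4],[26,7],[27,3],[31,3],[33,4],[33,7],[39,2],[39,3],[40,6],[42,3],[44,3],[46,0]]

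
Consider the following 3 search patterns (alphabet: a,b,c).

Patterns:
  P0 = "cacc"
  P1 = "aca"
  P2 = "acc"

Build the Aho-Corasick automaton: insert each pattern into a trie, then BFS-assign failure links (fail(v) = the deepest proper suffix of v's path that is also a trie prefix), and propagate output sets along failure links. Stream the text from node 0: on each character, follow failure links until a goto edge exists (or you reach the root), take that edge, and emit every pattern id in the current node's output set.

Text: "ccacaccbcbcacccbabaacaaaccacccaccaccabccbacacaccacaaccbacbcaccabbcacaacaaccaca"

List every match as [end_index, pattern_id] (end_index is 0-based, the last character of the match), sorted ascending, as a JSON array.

Build automaton:
Trie (insert patterns):
  n0 'ε': a→5 c→1
  n1 'c': a→2
  n2 'ca': c→3
  n3 'cac': c→4
  n4 'cacc': ·  [P0 ends]
  n5 'a': c→6
  n6 'ac': a→7 c→8
  n7 'aca': ·  [P1 ends]
  n8 'acc': ·  [P2 ends]

BFS fail/out derivation:
  fail(1) 'c': from fail(0)=0 chase 'c': 0 ⇒ 0;  out=∅∪out(0)=∅
  fail(5) 'a': from fail(0)=0 chase 'a': 0 ⇒ 0;  out=∅∪out(0)=∅
  fail(2) 'ca': from fail(1)=0 chase 'a': 0 ⇒ 5;  out=∅∪out(5)=∅
  fail(6) 'ac': from fail(5)=0 chase 'c': 0 ⇒ 1;  out=∅∪out(1)=∅
  fail(3) 'cac': from fail(2)=5 chase 'c': 5 ⇒ 6;  out=∅∪out(6)=∅
  fail(7) 'aca': from fail(6)=1 chase 'a': 1 ⇒ 2;  out={1}∪out(2)={1}
  fail(8) 'acc': from fail(6)=1 chase 'c': 1→0 ⇒ 1;  out={2}∪out(1)={2}
  fail(4) 'cacc': from fail(3)=6 chase 'c': 6 ⇒ 8;  out={0}∪out(8)={0,2}

Run:
i=0 'c': node 0→1
i=1 'c': node 1→1 (via fail)
i=2 'a': node 1→2
i=3 'c': node 2→3
i=4 'a': node 3→7 (via fail)  → match P1@[2:4]
i=5 'c': node 7→3 (via fail)
i=6 'c': node 3→4  → match P0@[3:6],P2@[4:6]
i=7 'b': node 4→0 (via fail)
i=8 'c': node 0→1
i=9 'b': node 1→0 (via fail)
i=10 'c': node 0→1
i=11 'a': node 1→2
i=12 'c': node 2→3
i=13 'c': node 3→4  → match P0@[10:13],P2@[11:13]
i=14 'c': node 4→1 (via fail)
i=15 'b': node 1→0 (via fail)
i=16 'a': node 0→5
i=17 'b': node 5→0 (via fail)
i=18 'a': node 0→5
i=19 'a': node 5→5 (via fail)
i=20 'c': node 5→6
i=21 'a': node 6→7  → match P1@[19:21]
i=22 'a': node 7→5 (via fail)
i=23 'a': node 5→5 (via fail)
i=24 'c': node 5→6
i=25 'c': node 6→8  → match P2@[23:25]
i=26 'a': node 8→2 (via fail)
i=27 'c': node 2→3
i=28 'c': node 3→4  → match P0@[25:28],P2@[26:28]
i=29 'c': node 4→1 (via fail)
i=30 'a': node 1→2
i=31 'c': node 2→3
i=32 'c': node 3→4  → match P0@[29:32],P2@[30:32]
i=33 'a': node 4→2 (via fail)
i=34 'c': node 2→3
i=35 'c': node 3→4  → match P0@[32:35],P2@[33:35]
i=36 'a': node 4→2 (via fail)
i=37 'b': node 2→0 (via fail)
i=38 'c': node 0→1
i=39 'c': node 1→1 (via fail)
i=40 'b': node 1→0 (via fail)
i=41 'a': node 0→5
i=42 'c': node 5→6
i=43 'a': node 6→7  → match P1@[41:43]
i=44 'c': node 7→3 (via fail)
i=45 'a': node 3→7 (via fail)  → match P1@[43:45]
i=46 'c': node 7→3 (via fail)
i=47 'c': node 3→4  → match P0@[44:47],P2@[45:47]
i=48 'a': node 4→2 (via fail)
i=49 'c': node 2→3
i=50 'a': node 3→7 (via fail)  → match P1@[48:50]
i=51 'a': node 7→5 (via fail)
i=52 'c': node 5→6
i=53 'c': node 6→8  → match P2@[51:53]
i=54 'b': node 8→0 (via fail)
i=55 'a': node 0→5
i=56 'c': node 5→6
i=57 'b': node 6→0 (via fail)
i=58 'c': node 0→1
i=59 'a': node 1→2
i=60 'c': node 2→3
i=61 'c': node 3→4  → match P0@[58:61],P2@[59:61]
i=62 'a': node 4→2 (via fail)
i=63 'b': node 2→0 (via fail)
i=64 'b': node 0→0
i=65 'c': node 0→1
i=66 'a': node 1→2
i=67 'c': node 2→3
i=68 'a': node 3→7 (via fail)  → match P1@[66:68]
i=69 'a': node 7→5 (via fail)
i=70 'c': node 5→6
i=71 'a': node 6→7  → match P1@[69:71]
i=72 'a': node 7→5 (via fail)
i=73 'c': node 5→6
i=74 'c': node 6→8  → match P2@[72:74]
i=75 'a': node 8→2 (via fail)
i=76 'c': node 2→3
i=77 'a': node 3→7 (via fail)  → match P1@[75:77]

Matches: [[4,1],[6,0],[6,2],[13,0],[13,2],[21,1],[25,2],[28,0],[28,2],[32,0],[32,2],[35,0],[35,2],[43,1],[45,1],[47,0],[47,2],[50,1],[53,2],[61,0],[61,2],[68,1],[71,1],[74,2],[77,1]]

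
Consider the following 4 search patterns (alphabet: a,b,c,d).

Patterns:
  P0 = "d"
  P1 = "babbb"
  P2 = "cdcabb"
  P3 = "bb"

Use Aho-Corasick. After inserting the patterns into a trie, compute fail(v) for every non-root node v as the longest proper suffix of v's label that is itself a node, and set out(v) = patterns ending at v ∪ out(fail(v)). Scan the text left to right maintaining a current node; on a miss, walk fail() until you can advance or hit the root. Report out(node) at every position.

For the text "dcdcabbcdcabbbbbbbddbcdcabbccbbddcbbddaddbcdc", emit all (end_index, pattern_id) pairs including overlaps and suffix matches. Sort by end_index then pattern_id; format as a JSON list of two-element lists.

Construct AC machine:
Trie nodes:
  n0 'ε': b→2 c→7 d→1
  n1 'd': ·  ←P0
  n2 'b': a→3 b→13
  n3 'ba': b→4
  n4 'bab': b→5
  n5 'babb': b→6
  n6 'babbb': ·  ←P1
  n7 'c': d→8
  n8 'cd': c→9
  n9 'cdc': a→10
  n10 'cdca': b→11
  n11 'cdcab': b→12
  n12 'cdcabb': ·  ←P2
  n13 'bb': ·  ←P3

Failure links (BFS by depth):
  fail(1) 'd': from fail(0)=0 chase 'd': 0 ⇒ 0;  out={0}∪out(0)={0}
  fail(2) 'b': from fail(0)=0 chase 'b': 0 ⇒ 0;  out=∅∪out(0)=∅
  fail(7) 'c': from fail(0)=0 chase 'c': 0 ⇒ 0;  out=∅∪out(0)=∅
  fail(3) 'ba': from fail(2)=0 chase 'a': 0 ⇒ 0;  out=∅∪out(0)=∅
  fail(8) 'cd': from fail(7)=0 chase 'd': 0 ⇒ 1;  out=∅∪out(1)={0}
  fail(13) 'bb': from fail(2)=0 chase 'b': 0 ⇒ 2;  out={3}∪out(2)={3}
  fail(4) 'bab': from fail(3)=0 chase 'b': 0 ⇒ 2;  out=∅∪out(2)=∅
  fail(9) 'cdc': from fail(8)=1 chase 'c': 1→0 ⇒ 7;  out=∅∪out(7)=∅
  fail(5) 'babb': from fail(4)=2 chase 'b': 2 ⇒ 13;  out=∅∪out(13)={3}
  fail(10) 'cdca': from fail(9)=7 chase 'a': 7→0 ⇒ 0;  out=∅∪out(0)=∅
  fail(6) 'babbb': from fail(5)=13 chase 'b': 13→2 ⇒ 13;  out={1}∪out(13)={1,3}
  fail(11) 'cdcab': from fail(10)=0 chase 'b': 0 ⇒ 2;  out=∅∪out(2)=∅
  fail(12) 'cdcabb': from fail(11)=2 chase 'b': 2 ⇒ 13;  out={2}∪out(13)={2,3}

Run:
i=0 'd': node 0→1  emit P0@[0:0]
i=1 'c': node 1→7 (via fail)
i=2 'd': node 7→8  emit P0@[2:2]
i=3 'c': node 8→9
i=4 'a': node 9→10
i=5 'b': node 10→11
i=6 'b': node 11→12  emit P2@[1:6],P3@[5:6]
i=7 'c': node 12→7 (via fail)
i=8 'd': node 7→8  emit P0@[8:8]
i=9 'c': node 8→9
i=10 'a': node 9→10
i=11 'b': node 10→11
i=12 'b': node 11→12  emit P2@[7:12],P3@[11:12]
i=13 'b': node 12→13 (via fail)  emit P3@[12:13]
i=14 'b': node 13→13 (via fail)  emit P3@[13:14]
i=15 'b': node 13→13 (via fail)  emit P3@[14:15]
i=16 'b': node 13→13 (via fail)  emit P3@[15:16]
i=17 'b': node 13→13 (via fail)  emit P3@[16:17]
i=18 'd': node 13→1 (via fail)  emit P0@[18:18]
i=19 'd': node 1→1 (via fail)  emit P0@[19:19]
i=20 'b': node 1→2 (via fail)
i=21 'c': node 2→7 (via fail)
i=22 'd': node 7→8  emit P0@[22:22]
i=23 'c': node 8→9
i=24 'a': node 9→10
i=25 'b': node 10→11
i=26 'b': node 11→12  emit P2@[21:26],P3@[25:26]
i=27 'c': node 12→7 (via fail)
i=28 'c': node 7→7 (via fail)
i=29 'b': node 7→2 (via fail)
i=30 'b': node 2→13  emit P3@[29:30]
i=31 'd': node 13→1 (via fail)  emit P0@[31:31]
i=32 'd': node 1→1 (via fail)  emit P0@[32:32]
i=33 'c': node 1→7 (via fail)
i=34 'b': node 7→2 (via fail)
i=35 'b': node 2→13  emit P3@[34:35]
i=36 'd': node 13→1 (via fail)  emit P0@[36:36]
i=37 'd': node 1→1 (via fail)  emit P0@[37:37]
i=38 'a': node 1→0 (via fail)
i=39 'd': node 0→1  emit P0@[39:39]
i=40 'd': node 1→1 (via fail)  emit P0@[40:40]
i=41 'b': node 1→2 (via fail)
i=42 'c': node 2→7 (via fail)
i=43 'd': node 7→8  emit P0@[43:43]
i=44 'c': node 8→9

Matches: [[0,0],[2,0],[6,2],[6,3],[8,0],[12,2],[12,3],[13,3],[14,3],[15,3],[16,3],[17,3],[18,0],[19,0],[22,0],[26,2],[26,3],[30,3],[31,0],[32,0],[35,3],[36,0],[37,0],[39,0],[40,0],[43,0]]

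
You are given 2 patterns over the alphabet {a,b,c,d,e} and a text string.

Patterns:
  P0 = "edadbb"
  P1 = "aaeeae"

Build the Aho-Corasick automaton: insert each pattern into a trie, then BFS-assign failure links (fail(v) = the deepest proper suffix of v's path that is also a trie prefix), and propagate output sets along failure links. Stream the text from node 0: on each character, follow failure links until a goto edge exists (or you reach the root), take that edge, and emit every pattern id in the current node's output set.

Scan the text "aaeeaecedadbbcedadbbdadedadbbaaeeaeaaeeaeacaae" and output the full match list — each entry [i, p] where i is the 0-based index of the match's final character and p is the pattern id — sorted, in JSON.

Construct AC machine:
Trie (insert patterns):
  0='ε' goto a→7 e→1
  1='e' goto d→2
  2='ed' goto a→3
  3='eda' goto d→4
  4='edad' goto b→5
  5='edadb' goto b→6
  6='edadbb' goto ·  ←P0
  7='a' goto a→8
  8='aa' goto e→9
  9='aae' goto e→10
  10='aaee' goto a→11
  11='aaeea' goto e→12
  12='aaeeae' goto ·  ←P1

BFS fail/out derivation:
  n1('e'): parent n0 fail=0; on 'e' 0 → fail=0;  out ∅∪∅=∅
  n7('a'): parent n0 fail=0; on 'a' 0 → fail=0;  out ∅∪∅=∅
  n2('ed'): parent n1 fail=0; on 'd' 0 → fail=0;  out ∅∪∅=∅
  n8('aa'): parent n7 fail=0; on 'a' 0 → fail=7;  out ∅∪∅=∅
  n3('eda'): parent n2 fail=0; on 'a' 0 → fail=7;  out ∅∪∅=∅
  n9('aae'): parent n8 fail=7; on 'e' 7→0 → fail=1;  out ∅∪∅=∅
  n4('edad'): parent n3 fail=7; on 'd' 7→0 → fail=0;  out ∅∪∅=∅
  n10('aaee'): parent n9 fail=1; on 'e' 1→0 → fail=1;  out ∅∪∅=∅
  n5('edadb'): parent n4 fail=0; on 'b' 0 → fail=0;  out ∅∪∅=∅
  n11('aaeea'): parent n10 fail=1; on 'a' 1→0 → fail=7;  out ∅∪∅=∅
  n6('edadbb'): parent n5 fail=0; on 'b' 0 → fail=0;  out {0}∪∅={0}
  n12('aaeeae'): parent n11 fail=7; on 'e' 7→0 → fail=1;  out {1}∪∅={1}

Text stream:
pos 0 'a': at 7
pos 1 'a': at 8
pos 2 'e': at 9
pos 3 'e': at 10
pos 4 'a': at 11
pos 5 'e': at 12  ** P1@[0:5]
pos 6 'c': at 0 (via fail)
pos 7 'e': at 1
pos 8 'd': at 2
pos 9 'a': at 3
pos 10 'd': at 4
pos 11 'b': at 5
pos 12 'b': at 6  ** P0@[7:12]
pos 13 'c': at 0 (via fail)
pos 14 'e': at 1
pos 15 'd': at 2
pos 16 'a': at 3
pos 17 'd': at 4
pos 18 'b': at 5
pos 19 'b': at 6  ** P0@[14:19]
pos 20 'd': at 0 (via fail)
pos 21 'a': at 7
pos 22 'd': at 0 (via fail)
pos 23 'e': at 1
pos 24 'd': at 2
pos 25 'a': at 3
pos 26 'd': at 4
pos 27 'b': at 5
pos 28 'b': at 6  ** P0@[23:28]
pos 29 'a': at 7 (via fail)
pos 30 'a': at 8
pos 31 'e': at 9
pos 32 'e': at 10
pos 33 'a': at 11
pos 34 'e': at 12  ** P1@[29:34]
pos 35 'a': at 7 (via fail)
pos 36 'a': at 8
pos 37 'e': at 9
pos 38 'e': at 10
pos 39 'a': at 11
pos 40 'e': at 12  ** P1@[35:40]
pos 41 'a': at 7 (via fail)
pos 42 'c': at 0 (via fail)
pos 43 'a': at 7
pos 44 'a': at 8
pos 45 'e': at 9

Result: [[5,1],[12,0],[19,0],[28,0],[34,1],[40,1]]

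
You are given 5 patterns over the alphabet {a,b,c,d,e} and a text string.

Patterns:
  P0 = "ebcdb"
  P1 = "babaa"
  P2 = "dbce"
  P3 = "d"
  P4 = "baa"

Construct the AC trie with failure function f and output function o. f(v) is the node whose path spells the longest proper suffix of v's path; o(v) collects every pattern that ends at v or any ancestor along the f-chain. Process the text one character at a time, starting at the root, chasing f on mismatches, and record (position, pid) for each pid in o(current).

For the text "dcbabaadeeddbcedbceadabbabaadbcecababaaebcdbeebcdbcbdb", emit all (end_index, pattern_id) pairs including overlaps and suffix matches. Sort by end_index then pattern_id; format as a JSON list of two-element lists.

Construct AC machine:
Trie (insert patterns):
  n0 'ε': b→6 d→11 e→1
  n1 'e': b→2
  n2 'eb': c→3
  n3 'ebc': d→4
  n4 'ebcd': b→5
  n5 'ebcdb': ·  [P0 ends]
  n6 'b': a→7
  n7 'ba': a→15 b→8
  n8 'bab': a→9
  n9 'baba': a→10
  n10 'babaa': ·  [P1 ends]
  n11 'd': b→12  [P3 ends]
  n12 'db': c→13
  n13 'dbc': e→14
  n14 'dbce': ·  [P2 ends]
  n15 'baa': ·  [P4 ends]

BFS fail/out derivation:
  n1('e'): parent n0 fail=0; on 'e' 0 → fail=0;  out ∅∪∅=∅
  n6('b'): parent n0 fail=0; on 'b' 0 → fail=0;  out ∅∪∅=∅
  n11('d'): parent n0 fail=0; on 'd' 0 → fail=0;  out {3}∪∅={3}
  n2('eb'): parent n1 fail=0; on 'b' 0 → fail=6;  out ∅∪∅=∅
  n7('ba'): parent n6 fail=0; on 'a' 0 → fail=0;  out ∅∪∅=∅
  n12('db'): parent n11 fail=0; on 'b' 0 → fail=6;  out ∅∪∅=∅
  n3('ebc'): parent n2 fail=6; on 'c' 6→0 → fail=0;  out ∅∪∅=∅
  n8('bab'): parent n7 fail=0; on 'b' 0 → fail=6;  out ∅∪∅=∅
  n13('dbc'): parent n12 fail=6; on 'c' 6→0 → fail=0;  out ∅∪∅=∅
  n15('baa'): parent n7 fail=0; on 'a' 0 → fail=0;  out {4}∪∅={4}
  n4('ebcd'): parent n3 fail=0; on 'd' 0 → fail=11;  out ∅∪{3}={3}
  n9('baba'): parent n8 fail=6; on 'a' 6 → fail=7;  out ∅∪∅=∅
  n14('dbce'): parent n13 fail=0; on 'e' 0 → fail=1;  out {2}∪∅={2}
  n5('ebcdb'): parent n4 fail=11; on 'b' 11 → fail=12;  out {0}∪∅={0}
  n10('babaa'): parent n9 fail=7; on 'a' 7 → fail=15;  out {1}∪{4}={1,4}

Scan:
[0] read 'd'  n0⇒n11  ** P3@[0:0]
[1] read 'c'  n11⇒n0 (via fail)
[2] read 'b'  n0⇒n6
[3] read 'a'  n6⇒n7
[4] read 'b'  n7⇒n8
[5] read 'a'  n8⇒n9
[6] read 'a'  n9⇒n10  ** P1@[2:6],P4@[4:6]
[7] read 'd'  n10⇒n11 (via fail)  ** P3@[7:7]
[8] read 'e'  n11⇒n1 (via fail)
[9] read 'e'  n1⇒n1 (via fail)
[10] read 'd'  n1⇒n11 (via fail)  ** P3@[10:10]
[11] read 'd'  n11⇒n11 (via fail)  ** P3@[11:11]
[12] read 'b'  n11⇒n12
[13] read 'c'  n12⇒n13
[14] read 'e'  n13⇒n14  ** P2@[11:14]
[15] read 'd'  n14⇒n11 (via fail)  ** P3@[15:15]
[16] read 'b'  n11⇒n12
[17] read 'c'  n12⇒n13
[18] read 'e'  n13⇒n14  ** P2@[15:18]
[19] read 'a'  n14⇒n0 (via fail)
[20] read 'd'  n0⇒n11  ** P3@[20:20]
[21] read 'a'  n11⇒n0 (via fail)
[22] read 'b'  n0⇒n6
[23] read 'b'  n6⇒n6 (via fail)
[24] read 'a'  n6⇒n7
[25] read 'b'  n7⇒n8
[26] read 'a'  n8⇒n9
[27] read 'a'  n9⇒n10  ** P1@[23:27],P4@[25:27]
[28] read 'd'  n10⇒n11 (via fail)  ** P3@[28:28]
[29] read 'b'  n11⇒n12
[30] read 'c'  n12⇒n13
[31] read 'e'  n13⇒n14  ** P2@[28:31]
[32] read 'c'  n14⇒n0 (via fail)
[33] read 'a'  n0⇒n0
[34] read 'b'  n0⇒n6
[35] read 'a'  n6⇒n7
[36] read 'b'  n7⇒n8
[37] read 'a'  n8⇒n9
[38] read 'a'  n9⇒n10  ** P1@[34:38],P4@[36:38]
[39] read 'e'  n10⇒n1 (via fail)
[40] read 'b'  n1⇒n2
[41] read 'c'  n2⇒n3
[42] read 'd'  n3⇒n4  ** P3@[42:42]
[43] read 'b'  n4⇒n5  ** P0@[39:43]
[44] read 'e'  n5⇒n1 (via fail)
[45] read 'e'  n1⇒n1 (via fail)
[46] read 'b'  n1⇒n2
[47] read 'c'  n2⇒n3
[48] read 'd'  n3⇒n4  ** P3@[48:48]
[49] read 'b'  n4⇒n5  ** P0@[45:49]
[50] read 'c'  n5⇒n13 (via fail)
[51] read 'b'  n13⇒n6 (via fail)
[52] read 'd'  n6⇒n11 (via fail)  ** P3@[52:52]
[53] read 'b'  n11⇒n12

Matches: [[0,3],[6,1],[6,4],[7,3],[10,3],[11,3],[14,2],[15,3],[18,2],[20,3],[27,1],[27,4],[28,3],[31,2],[38,1],[38,4],[42,3],[43,0],[48,3],[49,0],[52,3]]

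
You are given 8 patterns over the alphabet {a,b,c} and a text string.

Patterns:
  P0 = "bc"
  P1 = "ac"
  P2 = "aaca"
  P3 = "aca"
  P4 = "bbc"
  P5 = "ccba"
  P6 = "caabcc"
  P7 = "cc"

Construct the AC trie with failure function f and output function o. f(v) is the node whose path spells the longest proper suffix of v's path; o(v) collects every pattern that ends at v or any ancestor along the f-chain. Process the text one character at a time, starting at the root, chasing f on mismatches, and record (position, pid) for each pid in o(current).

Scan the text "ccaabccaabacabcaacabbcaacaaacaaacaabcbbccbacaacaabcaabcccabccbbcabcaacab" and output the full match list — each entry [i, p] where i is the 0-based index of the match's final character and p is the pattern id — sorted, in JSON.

Build:
Trie nodes:
  n0 'ε': a→3 b→1 c→11
  n1 'b': b→9 c→2
  n2 'bc': ·  ←P0
  n3 'a': a→5 c→4
  n4 'ac': a→8  ←P1
  n5 'aa': c→6
  n6 'aac': a→7
  n7 'aaca': ·  ←P2
  n8 'aca': ·  ←P3
  n9 'bb': c→10
  n10 'bbc': ·  ←P4
  n11 'c': a→15 c→12
  n12 'cc': b→13  ←P7
  n13 'ccb': a→14
  n14 'ccba': ·  ←P5
  n15 'ca': a→16
  n16 'caa': b→17
  n17 'caab': c→18
  n18 'caabc': c→19
  n19 'caabcc': ·  ←P6

Failure links (BFS by depth):
  fail(1) 'b': from fail(0)=0 chase 'b': 0 ⇒ 0;  out=∅∪out(0)=∅
  fail(3) 'a': from fail(0)=0 chase 'a': 0 ⇒ 0;  out=∅∪out(0)=∅
  fail(11) 'c': from fail(0)=0 chase 'c': 0 ⇒ 0;  out=∅∪out(0)=∅
  fail(2) 'bc': from fail(1)=0 chase 'c': 0 ⇒ 11;  out={0}∪out(11)={0}
  fail(4) 'ac': from fail(3)=0 chase 'c': 0 ⇒ 11;  out={1}∪out(11)={1}
  fail(5) 'aa': from fail(3)=0 chase 'a': 0 ⇒ 3;  out=∅∪out(3)=∅
  fail(9) 'bb': from fail(1)=0 chase 'b': 0 ⇒ 1;  out=∅∪out(1)=∅
  fail(12) 'cc': from fail(11)=0 chase 'c': 0 ⇒ 11;  out={7}∪out(11)={7}
  fail(15) 'ca': from fail(11)=0 chase 'a': 0 ⇒ 3;  out=∅∪out(3)=∅
  fail(6) 'aac': from fail(5)=3 chase 'c': 3 ⇒ 4;  out=∅∪out(4)={1}
  fail(8) 'aca': from fail(4)=11 chase 'a': 11 ⇒ 15;  out={3}∪out(15)={3}
  fail(10) 'bbc': from fail(9)=1 chase 'c': 1 ⇒ 2;  out={4}∪out(2)={0,4}
  fail(13) 'ccb': from fail(12)=11 chase 'b': 11→0 ⇒ 1;  out=∅∪out(1)=∅
  fail(16) 'caa': from fail(15)=3 chase 'a': 3 ⇒ 5;  out=∅∪out(5)=∅
  fail(7) 'aaca': from fail(6)=4 chase 'a': 4 ⇒ 8;  out={2}∪out(8)={2,3}
  fail(14) 'ccba': from fail(13)=1 chase 'a': 1→0 ⇒ 3;  out={5}∪out(3)={5}
  fail(17) 'caab': from fail(16)=5 chase 'b': 5→3→0 ⇒ 1;  out=∅∪out(1)=∅
  fail(18) 'caabc': from fail(17)=1 chase 'c': 1 ⇒ 2;  out=∅∪out(2)={0}
  fail(19) 'caabcc': from fail(18)=2 chase 'c': 2→11 ⇒ 12;  out={6}∪out(12)={6,7}

Scan:
pos 0 'c': at 11
pos 1 'c': at 12  ** P7@[0:1]
pos 2 'a': at 15 (fail-walked)
pos 3 'a': at 16
pos 4 'b': at 17
pos 5 'c': at 18  ** P0@[4:5]
pos 6 'c': at 19  ** P6@[1:6],P7@[5:6]
pos 7 'a': at 15 (fail-walked)
pos 8 'a': at 16
pos 9 'b': at 17
pos 10 'a': at 3 (fail-walked)
pos 11 'c': at 4  ** P1@[10:11]
pos 12 'a': at 8  ** P3@[10:12]
pos 13 'b': at 1 (fail-walked)
pos 14 'c': at 2  ** P0@[13:14]
pos 15 'a': at 15 (fail-walked)
pos 16 'a': at 16
pos 17 'c': at 6 (fail-walked)  ** P1@[16:17]
pos 18 'a': at 7  ** P2@[15:18],P3@[16:18]
pos 19 'b': at 1 (fail-walked)
pos 20 'b': at 9
pos 21 'c': at 10  ** P0@[20:21],P4@[19:21]
pos 22 'a': at 15 (fail-walked)
pos 23 'a': at 16
pos 24 'c': at 6 (fail-walked)  ** P1@[23:24]
pos 25 'a': at 7  ** P2@[22:25],P3@[23:25]
pos 26 'a': at 16 (fail-walked)
pos 27 'a': at 5 (fail-walked)
pos 28 'c': at 6  ** P1@[27:28]
pos 29 'a': at 7  ** P2@[26:29],P3@[27:29]
pos 30 'a': at 16 (fail-walked)
pos 31 'a': at 5 (fail-walked)
pos 32 'c': at 6  ** P1@[31:32]
pos 33 'a': at 7  ** P2@[30:33],P3@[31:33]
pos 34 'a': at 16 (fail-walked)
pos 35 'b': at 17
pos 36 'c': at 18  ** P0@[35:36]
pos 37 'b': at 1 (fail-walked)
pos 38 'b': at 9
pos 39 'c': at 10  ** P0@[38:39],P4@[37:39]
pos 40 'c': at 12 (fail-walked)  ** P7@[39:40]
pos 41 'b': at 13
pos 42 'a': at 14  ** P5@[39:42]
pos 43 'c': at 4 (fail-walked)  ** P1@[42:43]
pos 44 'a': at 8  ** P3@[42:44]
pos 45 'a': at 16 (fail-walked)
pos 46 'c': at 6 (fail-walked)  ** P1@[45:46]
pos 47 'a': at 7  ** P2@[44:47],P3@[45:47]
pos 48 'a': at 16 (fail-walked)
pos 49 'b': at 17
pos 50 'c': at 18  ** P0@[49:50]
pos 51 'a': at 15 (fail-walked)
pos 52 'a': at 16
pos 53 'b': at 17
pos 54 'c': at 18  ** P0@[53:54]
pos 55 'c': at 19  ** P6@[50:55],P7@[54:55]
pos 56 'c': at 12 (fail-walked)  ** P7@[55:56]
pos 57 'a': at 15 (fail-walked)
pos 58 'b': at 1 (fail-walked)
pos 59 'c': at 2  ** P0@[58:59]
pos 60 'c': at 12 (fail-walked)  ** P7@[59:60]
pos 61 'b': at 13
pos 62 'b': at 9 (fail-walked)
pos 63 'c': at 10  ** P0@[62:63],P4@[61:63]
pos 64 'a': at 15 (fail-walked)
pos 65 'b': at 1 (fail-walked)
pos 66 'c': at 2  ** P0@[65:66]
pos 67 'a': at 15 (fail-walked)
pos 68 'a': at 16
pos 69 'c': at 6 (fail-walked)  ** P1@[68:69]
pos 70 'a': at 7  ** P2@[67:70],P3@[68:70]
pos 71 'b': at 1 (fail-walked)

Result: [[1,7],[5,0],[6,6],[6,7],[11,1],[12,3],[14,0],[17,1],[18,2],[18,3],[21,0],[21,4],[24,1],[25,2],[25,3],[28,1],[29,2],[29,3],[32,1],[33,2],[33,3],[36,0],[39,0],[39,4],[40,7],[42,5],[43,1],[44,3],[46,1],[47,2],[47,3],[50,0],[54,0],[55,6],[55,7],[56,7],[59,0],[60,7],[63,0],[63,4],[66,0],[69,1],[70,2],[70,3]]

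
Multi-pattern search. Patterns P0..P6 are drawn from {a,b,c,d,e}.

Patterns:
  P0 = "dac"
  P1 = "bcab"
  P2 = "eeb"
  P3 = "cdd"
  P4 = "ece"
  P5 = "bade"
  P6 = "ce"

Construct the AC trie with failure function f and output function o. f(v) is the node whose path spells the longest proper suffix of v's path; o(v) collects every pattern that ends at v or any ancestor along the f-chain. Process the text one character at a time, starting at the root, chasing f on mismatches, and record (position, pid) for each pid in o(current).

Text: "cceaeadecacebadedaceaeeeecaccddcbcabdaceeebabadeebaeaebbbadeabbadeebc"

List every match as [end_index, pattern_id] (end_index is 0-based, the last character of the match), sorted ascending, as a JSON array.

Construct AC machine:
Trie nodes:
  0='ε' goto b→4 c→11 d→1 e→8
  1='d' goto a→2
  2='da' goto c→3
  3='dac' goto ·  [P0 ends]
  4='b' goto a→16 c→5
  5='bc' goto a→6
  6='bca' goto b→7
  7='bcab' goto ·  [P1 ends]
  8='e' goto c→14 e→9
  9='ee' goto b→10
  10='eeb' goto ·  [P2 ends]
  11='c' goto d→12 e→19
  12='cd' goto d→13
  13='cdd' goto ·  [P3 ends]
  14='ec' goto e→15
  15='ece' goto ·  [P4 ends]
  16='ba' goto d→17
  17='bad' goto e→18
  18='bade' goto ·  [P5 ends]
  19='ce' goto ·  [P6 ends]

Failure links (BFS by depth):
  fail(1) 'd': from fail(0)=0 chase 'd': 0 ⇒ 0;  out=∅∪out(0)=∅
  fail(4) 'b': from fail(0)=0 chase 'b': 0 ⇒ 0;  out=∅∪out(0)=∅
  fail(8) 'e': from fail(0)=0 chase 'e': 0 ⇒ 0;  out=∅∪out(0)=∅
  fail(11) 'c': from fail(0)=0 chase 'c': 0 ⇒ 0;  out=∅∪out(0)=∅
  fail(2) 'da': from fail(1)=0 chase 'a': 0 ⇒ 0;  out=∅∪out(0)=∅
  fail(5) 'bc': from fail(4)=0 chase 'c': 0 ⇒ 11;  out=∅∪out(11)=∅
  fail(9) 'ee': from fail(8)=0 chase 'e': 0 ⇒ 8;  out=∅∪out(8)=∅
  fail(12) 'cd': from fail(11)=0 chase 'd': 0 ⇒ 1;  out=∅∪out(1)=∅
  fail(14) 'ec': from fail(8)=0 chase 'c': 0 ⇒ 11;  out=∅∪out(11)=∅
  fail(16) 'ba': from fail(4)=0 chase 'a': 0 ⇒ 0;  out=∅∪out(0)=∅
  fail(19) 'ce': from fail(11)=0 chase 'e': 0 ⇒ 8;  out={6}∪out(8)={6}
  fail(3) 'dac': from fail(2)=0 chase 'c': 0 ⇒ 11;  out={0}∪out(11)={0}
  fail(6) 'bca': from fail(5)=11 chase 'a': 11→0 ⇒ 0;  out=∅∪out(0)=∅
  fail(10) 'eeb': from fail(9)=8 chase 'b': 8→0 ⇒ 4;  out={2}∪out(4)={2}
  fail(13) 'cdd': from fail(12)=1 chase 'd': 1→0 ⇒ 1;  out={3}∪out(1)={3}
  fail(15) 'ece': from fail(14)=11 chase 'e': 11 ⇒ 19;  out={4}∪out(19)={4,6}
  fail(17) 'bad': from fail(16)=0 chase 'd': 0 ⇒ 1;  out=∅∪out(1)=∅
  fail(7) 'bcab': from fail(6)=0 chase 'b': 0 ⇒ 4;  out={1}∪out(4)={1}
  fail(18) 'bade': from fail(17)=1 chase 'e': 1→0 ⇒ 8;  out={5}∪out(8)={5}

Run:
pos 0 'c': at 11
pos 1 'c': at 11 (fail-walked)
pos 2 'e': at 19  emit P6@[1:2]
pos 3 'a': at 0 (fail-walked)
pos 4 'e': at 8
pos 5 'a': at 0 (fail-walked)
pos 6 'd': at 1
pos 7 'e': at 8 (fail-walked)
pos 8 'c': at 14
pos 9 'a': at 0 (fail-walked)
pos 10 'c': at 11
pos 11 'e': at 19  emit P6@[10:11]
pos 12 'b': at 4 (fail-walked)
pos 13 'a': at 16
pos 14 'd': at 17
pos 15 'e': at 18  emit P5@[12:15]
pos 16 'd': at 1 (fail-walked)
pos 17 'a': at 2
pos 18 'c': at 3  emit P0@[16:18]
pos 19 'e': at 19 (fail-walked)  emit P6@[18:19]
pos 20 'a': at 0 (fail-walked)
pos 21 'e': at 8
pos 22 'e': at 9
pos 23 'e': at 9 (fail-walked)
pos 24 'e': at 9 (fail-walked)
pos 25 'c': at 14 (fail-walked)
pos 26 'a': at 0 (fail-walked)
pos 27 'c': at 11
pos 28 'c': at 11 (fail-walked)
pos 29 'd': at 12
pos 30 'd': at 13  emit P3@[28:30]
pos 31 'c': at 11 (fail-walked)
pos 32 'b': at 4 (fail-walked)
pos 33 'c': at 5
pos 34 'a': at 6
pos 35 'b': at 7  emit P1@[32:35]
pos 36 'd': at 1 (fail-walked)
pos 37 'a': at 2
pos 38 'c': at 3  emit P0@[36:38]
pos 39 'e': at 19 (fail-walked)  emit P6@[38:39]
pos 40 'e': at 9 (fail-walked)
pos 41 'e': at 9 (fail-walked)
pos 42 'b': at 10  emit P2@[40:42]
pos 43 'a': at 16 (fail-walked)
pos 44 'b': at 4 (fail-walked)
pos 45 'a': at 16
pos 46 'd': at 17
pos 47 'e': at 18  emit P5@[44:47]
pos 48 'e': at 9 (fail-walked)
pos 49 'b': at 10  emit P2@[47:49]
pos 50 'a': at 16 (fail-walked)
pos 51 'e': at 8 (fail-walked)
pos 52 'a': at 0 (fail-walked)
pos 53 'e': at 8
pos 54 'b': at 4 (fail-walked)
pos 55 'b': at 4 (fail-walked)
pos 56 'b': at 4 (fail-walked)
pos 57 'a': at 16
pos 58 'd': at 17
pos 59 'e': at 18  emit P5@[56:59]
pos 60 'a': at 0 (fail-walked)
pos 61 'b': at 4
pos 62 'b': at 4 (fail-walked)
pos 63 'a': at 16
pos 64 'd': at 17
pos 65 'e': at 18  emit P5@[62:65]
pos 66 'e': at 9 (fail-walked)
pos 67 'b': at 10  emit P2@[65:67]
pos 68 'c': at 5 (fail-walked)

All matches (sorted): [[2,6],[11,6],[15,5],[18,0],[19,6],[30,3],[35,1],[38,0],[39,6],[42,2],[47,5],[49,2],[59,5],[65,5],[67,2]]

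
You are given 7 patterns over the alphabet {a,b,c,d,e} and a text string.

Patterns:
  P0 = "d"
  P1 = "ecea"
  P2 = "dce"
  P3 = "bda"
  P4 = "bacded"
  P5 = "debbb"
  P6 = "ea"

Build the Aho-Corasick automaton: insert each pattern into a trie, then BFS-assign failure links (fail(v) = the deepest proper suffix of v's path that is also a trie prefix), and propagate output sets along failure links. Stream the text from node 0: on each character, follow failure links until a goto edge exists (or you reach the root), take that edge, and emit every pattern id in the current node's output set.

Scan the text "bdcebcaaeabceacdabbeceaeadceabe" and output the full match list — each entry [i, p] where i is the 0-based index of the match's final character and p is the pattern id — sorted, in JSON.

Build:
Trie nodes:
  n0 'ε': b→8 d→1 e→2
  n1 'd': c→6 e→16  [P0 ends]
  n2 'e': a→20 c→3
  n3 'ec': e→4
  n4 'ece': a→5
  n5 'ecea': ·  [P1 ends]
  n6 'dc': e→7
  n7 'dce': ·  [P2 ends]
  n8 'b': a→11 d→9
  n9 'bd': a→10
  n10 'bda': ·  [P3 ends]
  n11 'ba': c→12
  n12 'bac': d→13
  n13 'bacd': e→14
  n14 'bacde': d→15
  n15 'bacded': ·  [P4 ends]
  n16 'de': b→17
  n17 'deb': b→18
  n18 'debb': b→19
  n19 'debbb': ·  [P5 ends]
  n20 'ea': ·  [P6 ends]

BFS fail/out derivation:
  n1('d'): parent n0 fail=0; on 'd' 0 → fail=0;  out {0}∪∅={0}
  n2('e'): parent n0 fail=0; on 'e' 0 → fail=0;  out ∅∪∅=∅
  n8('b'): parent n0 fail=0; on 'b' 0 → fail=0;  out ∅∪∅=∅
  n3('ec'): parent n2 fail=0; on 'c' 0 → fail=0;  out ∅∪∅=∅
  n6('dc'): parent n1 fail=0; on 'c' 0 → fail=0;  out ∅∪∅=∅
  n9('bd'): parent n8 fail=0; on 'd' 0 → fail=1;  out ∅∪{0}={0}
  n11('ba'): parent n8 fail=0; on 'a' 0 → fail=0;  out ∅∪∅=∅
  n16('de'): parent n1 fail=0; on 'e' 0 → fail=2;  out ∅∪∅=∅
  n20('ea'): parent n2 fail=0; on 'a' 0 → fail=0;  out {6}∪∅={6}
  n4('ece'): parent n3 fail=0; on 'e' 0 → fail=2;  out ∅∪∅=∅
  n7('dce'): parent n6 fail=0; on 'e' 0 → fail=2;  out {2}∪∅={2}
  n10('bda'): parent n9 fail=1; on 'a' 1→0 → fail=0;  out {3}∪∅={3}
  n12('bac'): parent n11 fail=0; on 'c' 0 → fail=0;  out ∅∪∅=∅
  n17('deb'): parent n16 fail=2; on 'b' 2→0 → fail=8;  out ∅∪∅=∅
  n5('ecea'): parent n4 fail=2; on 'a' 2 → fail=20;  out {1}∪{6}={1,6}
  n13('bacd'): parent n12 fail=0; on 'd' 0 → fail=1;  out ∅∪{0}={0}
  n18('debb'): parent n17 fail=8; on 'b' 8→0 → fail=8;  out ∅∪∅=∅
  n14('bacde'): parent n13 fail=1; on 'e' 1 → fail=16;  out ∅∪∅=∅
  n19('debbb'): parent n18 fail=8; on 'b' 8→0 → fail=8;  out {5}∪∅={5}
  n15('bacded'): parent n14 fail=16; on 'd' 16→2→0 → fail=1;  out {4}∪{0}={0,4}

Text stream:
[0] read 'b'  n0⇒n8
[1] read 'd'  n8⇒n9  ** P0@[1:1]
[2] read 'c'  n9⇒n6 (via fail)
[3] read 'e'  n6⇒n7  ** P2@[1:3]
[4] read 'b'  n7⇒n8 (via fail)
[5] read 'c'  n8⇒n0 (via fail)
[6] read 'a'  n0⇒n0
[7] read 'a'  n0⇒n0
[8] read 'e'  n0⇒n2
[9] read 'a'  n2⇒n20  ** P6@[8:9]
[10] read 'b'  n20⇒n8 (via fail)
[11] read 'c'  n8⇒n0 (via fail)
[12] read 'e'  n0⇒n2
[13] read 'a'  n2⇒n20  ** P6@[12:13]
[14] read 'c'  n20⇒n0 (via fail)
[15] read 'd'  n0⇒n1  ** P0@[15:15]
[16] read 'a'  n1⇒n0 (via fail)
[17] read 'b'  n0⇒n8
[18] read 'b'  n8⇒n8 (via fail)
[19] read 'e'  n8⇒n2 (via fail)
[20] read 'c'  n2⇒n3
[21] read 'e'  n3⇒n4
[22] read 'a'  n4⇒n5  ** P1@[19:22],P6@[21:22]
[23] read 'e'  n5⇒n2 (via fail)
[24] read 'a'  n2⇒n20  ** P6@[23:24]
[25] read 'd'  n20⇒n1 (via fail)  ** P0@[25:25]
[26] read 'c'  n1⇒n6
[27] read 'e'  n6⇒n7  ** P2@[25:27]
[28] read 'a'  n7⇒n20 (via fail)  ** P6@[27:28]
[29] read 'b'  n20⇒n8 (via fail)
[30] read 'e'  n8⇒n2 (via fail)

All matches (sorted): [[1,0],[3,2],[9,6],[13,6],[15,0],[22,1],[22,6],[24,6],[25,0],[27,2],[28,6]]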